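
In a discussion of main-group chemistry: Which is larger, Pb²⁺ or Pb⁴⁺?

Pb²⁺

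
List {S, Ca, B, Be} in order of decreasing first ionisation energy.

Be is in period 2, group 2; B is in period 2, group 13; S is in period 3, group 16; Ca is in period 4, group 2.
Across a period the outer electron is held more tightly (higher IE₁); down a group it sits in a higher shell, more shielded, and comes off more easily.
These span different periods and groups, so the two trends combine.
B > Ca: both effects reinforce here, so B is clearly the higher of the two.
Be > B: this pair runs against the simple trend — see the exception note.
S > Be: the two effects oppose for this pair; the across-period effect wins (1000 vs 900 kJ/mol).
Note the exception: Be has a higher first ionization energy than B, contrary to the simple trend — removing B's lone 2p electron is easier than breaking Be's filled 2s².
Approximate values (kJ/mol): Be 900, B 801, S 1000, Ca 590.
So from highest to lowest: S > Be > B > Ca.

S > Be > B > Ca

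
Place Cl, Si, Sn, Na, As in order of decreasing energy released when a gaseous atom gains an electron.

Cl > Si > Sn > As > Na

Na is in period 3, group 1; Si is in period 3, group 14; Cl is in period 3, group 17; As is in period 4, group 15; Sn is in period 5, group 14.
Adding an electron releases more energy for atoms nearer the top right (short of the noble gases).
Here both period and group differ, so the two effects have to be weighed against each other.
As > Na: the two effects oppose for this pair; the across-period effect wins (78 vs 53 kJ/mol).
Sn > As: this pair runs against the simple trend — see the exception note.
Si > Sn: they share group 14; the group trend gives Si the larger value.
Cl > Si: Cl lies to the right of Si in period 3, so the across-period effect alone puts Cl higher.
Note the exception: Sn has a higher electron affinity than As, contrary to the simple trend — adding an electron to As's half-filled np³ subshell costs electron-pairing energy.
Approximate values (kJ/mol): Na 53, Si 134, Cl 349, As 78, Sn 107.
So from highest to lowest: Cl > Si > Sn > As > Na.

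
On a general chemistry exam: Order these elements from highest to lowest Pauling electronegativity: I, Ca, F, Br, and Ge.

F > Br > I > Ge > Ca

F is in period 2, group 17; Ca is in period 4, group 2; Ge is in period 4, group 14; Br is in period 4, group 17; I is in period 5, group 17.
EN rises left→right (higher Z_eff, smaller atoms) and falls top→bottom (larger, more shielded atoms).
Neither a single period nor a single group — weigh both effects.
Ge > Ca: both are in period 4; the period trend gives Ge the larger value.
I > Ge: period and group pull opposite ways; the across-period shift dominates (2.66 vs 2.01).
Br > I: Br sits above I in group 17, so the down-group effect alone puts Br higher.
F > Br: they share group 17; the group trend gives F the larger value.
Tabulated electronegativity (Pauling): F 3.98, Ca 1.00, Ge 2.01, Br 2.96, I 2.66.
So from highest to lowest: F > Br > I > Ge > Ca.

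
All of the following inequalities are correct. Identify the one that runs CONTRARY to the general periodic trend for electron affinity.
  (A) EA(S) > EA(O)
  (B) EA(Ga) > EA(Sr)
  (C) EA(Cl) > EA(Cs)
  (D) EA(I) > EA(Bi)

The general trend: electron affinity increases across a period and decreases down a group.
(A) S (period 3, group 16) vs O (period 2, group 16): the stated order contradicts the simple trend.
(B) Ga (period 4, group 13) vs Sr (period 5, group 2): the stated order agrees with the simple trend.
(C) Cl (period 3, group 17) vs Cs (period 6, group 1): the stated order agrees with the simple trend.
(D) I (period 5, group 17) vs Bi (period 6, group 15): the stated order agrees with the simple trend.
The exception is (A): the compact 2p subshell of O repels the added electron more than S's larger 3p does.

(A)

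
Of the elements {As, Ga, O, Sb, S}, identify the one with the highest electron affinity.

S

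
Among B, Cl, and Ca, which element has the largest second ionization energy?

After 1 electron has been removed, what remains? B⁺ still has 2 valence electrons; Cl⁺ still has 6 valence electrons; Ca⁺ still has 1 valence electron.
All are still removing valence electrons, so compare the +1 ions as you would atoms: IE_2 generally rises across a period (higher Z_eff) and falls down a group (larger shell), subject to the usual subshell exceptions.
Valence configurations: B⁺ [He]2s², Cl⁺ [Ne]3s²3p⁴, Ca⁺ [Ar]4s¹.
Tabulated IE_2 (kJ/mol): B 2427, Cl 2298, Ca 1145.
Overall IE_2 order: Ca < Cl < B.

B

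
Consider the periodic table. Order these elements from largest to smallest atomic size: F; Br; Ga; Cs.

Cs, Ga, Br, F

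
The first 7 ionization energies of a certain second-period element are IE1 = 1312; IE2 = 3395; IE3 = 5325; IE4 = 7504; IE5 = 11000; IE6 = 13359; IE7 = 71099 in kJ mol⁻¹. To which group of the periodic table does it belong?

Group 16

Look for the largest jump between consecutive ionization energies: IE7/IE6 ≈ 5.3, far larger than any earlier ratio.
That jump marks the point where a core electron is being removed. So the atom has 6 valence electrons.
A main-group element with 6 valence electrons is in group 16.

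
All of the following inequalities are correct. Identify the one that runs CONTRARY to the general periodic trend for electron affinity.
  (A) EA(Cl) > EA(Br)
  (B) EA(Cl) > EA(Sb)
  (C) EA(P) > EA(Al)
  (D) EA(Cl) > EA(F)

(D)

The general trend: electron affinity increases across a period and decreases down a group.
(A) Cl (period 3, group 17) vs Br (period 4, group 17): the stated order agrees with the simple trend.
(B) Cl (period 3, group 17) vs Sb (period 5, group 15): the stated order agrees with the simple trend.
(C) P (period 3, group 15) vs Al (period 3, group 13): the stated order agrees with the simple trend.
(D) Cl (period 3, group 17) vs F (period 2, group 17): the stated order contradicts the simple trend.
The exception is (D): F's small 2p subshell makes the incoming electron feel strong e⁻–e⁻ repulsion, so Cl actually releases more energy on gaining an electron.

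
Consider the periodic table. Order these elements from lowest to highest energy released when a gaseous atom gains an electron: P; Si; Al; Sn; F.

Al < P < Sn < Si < F

F is in period 2, group 17; Al is in period 3, group 13; Si is in period 3, group 14; P is in period 3, group 15; Sn is in period 5, group 14.
EA tends to increase across a period and decrease down a group, though the pattern is less regular than for IE or radius.
Here both period and group differ, so the two effects have to be weighed against each other.
P > Al: both are in period 3; the period trend gives P the larger value.
Sn > P: this pair runs against the simple trend — see the exception note.
Si > Sn: they share group 14; the group trend gives Si the larger value.
F > Si: both effects reinforce here, so F is clearly the higher of the two.
Note the exception: Sn has a higher electron affinity than P, contrary to the simple trend — adding an electron to P's half-filled np³ subshell costs electron-pairing energy.
Note the exception: Si has a higher electron affinity than P, contrary to the simple trend — adding an electron to P's half-filled 3p³ is unfavourable, so Si (3p²) has the more exothermic EA.
For reference (kJ/mol): F 328, Al 42, Si 134, P 72, Sn 107.
So from lowest to highest: Al < P < Sn < Si < F.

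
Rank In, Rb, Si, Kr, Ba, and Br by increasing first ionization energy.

Si is in period 3, group 14; Br is in period 4, group 17; Kr is in period 4, group 18; Rb is in period 5, group 1; In is in period 5, group 13; Ba is in period 6, group 2.
Across a period the outer electron is held more tightly (higher IE₁); down a group it sits in a higher shell, more shielded, and comes off more easily.
These span different periods and groups, so the two trends combine.
Ba > Rb: period and group pull opposite ways; the across-period shift dominates (503 vs 403 kJ/mol).
In > Ba: relative to Ba, both the across-period and down-group shifts push In's first ionization energy up.
Si > In: both effects reinforce here, so Si is clearly the higher of the two.
Br > Si: period and group pull opposite ways; the across-period shift dominates (1140 vs 786 kJ/mol).
Kr > Br: both are in period 4; the period trend gives Kr the larger value.
Tabulated first ionization energy (kJ/mol): Si 786, Br 1140, Kr 1351, Rb 403, In 558, Ba 503.
So from lowest to highest: Rb < Ba < In < Si < Br < Kr.

Rb < Ba < In < Si < Br < Kr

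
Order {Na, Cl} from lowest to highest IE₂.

After 1 electron has been removed, what remains? Na⁺ is the bare [Ne] core; Cl⁺ still has 6 valence electrons.
Breaking into a closed-shell core is much more expensive than removing a leftover valence electron — Na has the largest IE_2 here.
Approximate IE_2 values (kJ/mol): Na 4562, Cl 2298.
Hence IE_2: Cl < Na.

Cl < Na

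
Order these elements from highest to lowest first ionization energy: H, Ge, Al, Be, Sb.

H is in period 1, group 1; Be is in period 2, group 2; Al is in period 3, group 13; Ge is in period 4, group 14; Sb is in period 5, group 15.
Across a period the outer electron is held more tightly (higher IE₁); down a group it sits in a higher shell, more shielded, and comes off more easily.
These sit on a diagonal, where the across-period and down-group effects partly cancel.
Ge > Al: period and group pull opposite ways; the across-period shift dominates (762 vs 578 kJ/mol).
Sb > Ge: the two effects oppose for this pair; the across-period effect wins (831 vs 762 kJ/mol).
Be > Sb: the two effects oppose for this pair; the down-group effect wins (900 vs 831 kJ/mol).
H > Be: period and group pull opposite ways; the down-group shift dominates (1312 vs 900 kJ/mol).
For reference (kJ/mol): H 1312, Be 900, Al 578, Ge 762, Sb 831.
So from highest to lowest: H > Be > Sb > Ge > Al.

H, Be, Sb, Ge, Al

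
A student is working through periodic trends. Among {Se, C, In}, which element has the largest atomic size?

In

Radius decreases left→right (rising Z_eff, same n) and increases top→bottom (higher n).
Here both period and group differ, so the two effects have to be weighed against each other.
Se > C: period and group pull opposite ways; the down-group shift dominates (116 vs 75 pm).
In > Se: both effects reinforce here, so In is clearly the larger of the two.
For reference (pm): C 75, Se 116, In 142.
The largest atomic size among these belongs to In.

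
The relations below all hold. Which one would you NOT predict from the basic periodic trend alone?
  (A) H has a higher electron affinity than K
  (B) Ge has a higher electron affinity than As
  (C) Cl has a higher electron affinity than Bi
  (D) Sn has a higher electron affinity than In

The general trend: electron affinity increases across a period and decreases down a group.
(A) H (period 1, group 1) vs K (period 4, group 1): the stated order agrees with the simple trend.
(B) Ge (period 4, group 14) vs As (period 4, group 15): the stated order contradicts the simple trend.
(C) Cl (period 3, group 17) vs Bi (period 6, group 15): the stated order agrees with the simple trend.
(D) Sn (period 5, group 14) vs In (period 5, group 13): the stated order agrees with the simple trend.
The exception is (B): adding an electron to As's half-filled 4p³ is unfavourable, so Ge (4p²) has the more exothermic EA.

(B)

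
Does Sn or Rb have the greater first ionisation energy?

Rb is in period 5, group 1; Sn is in period 5, group 14.
Across a period the outer electron is held more tightly (higher IE₁); down a group it sits in a higher shell, more shielded, and comes off more easily.
All lie in period 5, so first ionization energy increases left to right.
So Sn has the greater first ionisation energy (Sn > Rb).

Sn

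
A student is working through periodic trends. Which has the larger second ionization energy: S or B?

B

Consider each +1 ion: S⁺ still has 5 valence electrons; B⁺ still has 2 valence electrons.
All are still removing valence electrons, so compare the +1 ions as you would atoms: IE_2 generally rises across a period (higher Z_eff) and falls down a group (larger shell), subject to the usual subshell exceptions.
Valence configurations: S⁺ [Ne]3s²3p³, B⁺ [He]2s².
The numbers (kJ/mol): S 2252, B 2427.
So the second ionization energies run S < B.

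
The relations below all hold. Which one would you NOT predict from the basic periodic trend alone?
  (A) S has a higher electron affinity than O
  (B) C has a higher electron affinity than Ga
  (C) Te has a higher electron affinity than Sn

(A)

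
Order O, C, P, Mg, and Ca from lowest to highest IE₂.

Ca, Mg, P, C, O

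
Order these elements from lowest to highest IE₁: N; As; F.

As < N < F

N is in period 2, group 15; F is in period 2, group 17; As is in period 4, group 15.
Removing the outermost electron gets harder across a period and easier down a group.
These span different periods and groups, so the two trends combine.
N > As: they share group 15; the group trend gives N the larger value.
F > N: F lies to the right of N in period 2, so the across-period effect alone puts F higher.
Tabulated first ionization energy (kJ/mol): N 1402, F 1681, As 947.
So from lowest to highest: As < N < F.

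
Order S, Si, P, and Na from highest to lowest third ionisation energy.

Na, S, Si, P

Consider each +2 ion: S²⁺ still has 4 valence electrons; Si²⁺ still has 2 valence electrons; P²⁺ still has 3 valence electrons; Na²⁺ is already 1 electron into the core.
Breaking into a closed-shell core is much more expensive than removing a leftover valence electron — Na has the largest IE_3 here.
Valence configurations: S²⁺ [Ne]3s²3p², Si²⁺ [Ne]3s², P²⁺ [Ne]3s²3p¹.
P²⁺ loses a lone 3p electron whereas Si²⁺ must break into a filled 3s² pair, so IE_3(Si) > IE_3(P) even though P has the higher nuclear charge.
Approximate IE_3 values (kJ/mol): S 3357, Si 3232, P 2914, Na 6910.
So the third ionization energies run P < Si < S < Na.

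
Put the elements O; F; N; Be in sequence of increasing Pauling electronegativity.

Be is in period 2, group 2; N is in period 2, group 15; O is in period 2, group 16; F is in period 2, group 17.
Atoms toward the upper right of the periodic table pull bonding electrons most strongly.
All lie in period 2, so electronegativity increases left to right.
So from lowest to highest: Be < N < O < F.

Be < N < O < F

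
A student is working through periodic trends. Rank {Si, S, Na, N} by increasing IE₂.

IE_2 is the cost of taking one more electron from the +1 cation: Si⁺ still has 3 valence electrons; S⁺ still has 5 valence electrons; Na⁺ is the bare [Ne] core; N⁺ still has 4 valence electrons.
Pulling an electron out of a noble-gas core costs far more than removing a remaining valence electron, so Na sits at the high end of IE_2.
Valence configurations: Si⁺ [Ne]3s²3p¹, S⁺ [Ne]3s²3p³, N⁺ [He]2s²2p².
The numbers (kJ/mol): Si 1577, S 2252, Na 4562, N 2856.
Hence IE_2: Si < S < N < Na.

Si < S < N < Na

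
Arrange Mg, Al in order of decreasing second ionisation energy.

IE_2 is the cost of taking one more electron from the +1 cation: Mg⁺ still has 1 valence electron; Al⁺ still has 2 valence electrons.
All are still removing valence electrons, so compare the +1 ions as you would atoms: IE_2 generally rises across a period (higher Z_eff) and falls down a group (larger shell), subject to the usual subshell exceptions.
Valence configurations: Mg⁺ [Ne]3s¹, Al⁺ [Ne]3s².
The numbers (kJ/mol): Mg 1451, Al 1817.
Putting it together, IE_2: Mg < Al.

Al > Mg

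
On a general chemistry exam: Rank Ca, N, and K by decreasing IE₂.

K > N > Ca

After 1 electron has been removed, what remains? Ca⁺ still has 1 valence electron; N⁺ still has 4 valence electrons; K⁺ is the bare [Ar] core.
Pulling an electron out of a noble-gas core costs far more than removing a remaining valence electron, so K sits at the high end of IE_2.
Valence configurations: Ca⁺ [Ar]4s¹, N⁺ [He]2s²2p².
Tabulated IE_2 (kJ/mol): Ca 1145, N 2856, K 3052.
Overall IE_2 order: Ca < N < K.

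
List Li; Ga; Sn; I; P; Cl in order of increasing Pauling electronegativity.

Li < Ga < Sn < P < I < Cl

Atoms toward the upper right of the periodic table pull bonding electrons most strongly.
These span different periods and groups, so the two trends combine.
Ga > Li: the two effects oppose for this pair; the across-period effect wins (1.81 vs 0.98).
Sn > Ga: period and group pull opposite ways; the across-period shift dominates (1.96 vs 1.81).
P > Sn: relative to Sn, both the across-period and down-group shifts push P's electronegativity up.
I > P: period and group pull opposite ways; the across-period shift dominates (2.66 vs 2.19).
Cl > I: Cl sits above I in group 17, so the down-group effect alone puts Cl higher.
Approximate values (Pauling): Li 0.98, P 2.19, Cl 3.16, Ga 1.81, Sn 1.96, I 2.66.
So from lowest to highest: Li < Ga < Sn < P < I < Cl.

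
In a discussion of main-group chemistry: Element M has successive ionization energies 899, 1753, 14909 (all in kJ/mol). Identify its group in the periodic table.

Look for the largest jump between consecutive ionization energies: IE3/IE2 ≈ 8.5, far larger than any earlier ratio.
That jump marks the point where a core electron is being removed. So the atom has 2 valence electrons.
A main-group element with 2 valence electrons is in group 2.

Group 2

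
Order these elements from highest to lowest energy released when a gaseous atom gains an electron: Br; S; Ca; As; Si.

Si is in period 3, group 14; S is in period 3, group 16; Ca is in period 4, group 2; As is in period 4, group 15; Br is in period 4, group 17.
EA tends to increase across a period and decrease down a group, though the pattern is less regular than for IE or radius.
Here both period and group differ, so the two effects have to be weighed against each other.
As > Ca: both are in period 4; the period trend gives As the larger value.
Si > As: the two effects oppose for this pair; the down-group effect wins (134 vs 78 kJ/mol).
S > Si: both are in period 3; the period trend gives S the larger value.
Br > S: the two effects oppose for this pair; the across-period effect wins (325 vs 200 kJ/mol).
Tabulated electron affinity (kJ/mol): Si 134, S 200, Ca 2, As 78, Br 325.
So from highest to lowest: Br > S > Si > As > Ca.

Br > S > Si > As > Ca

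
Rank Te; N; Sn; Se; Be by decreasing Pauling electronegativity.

Be is in period 2, group 2; N is in period 2, group 15; Se is in period 4, group 16; Sn is in period 5, group 14; Te is in period 5, group 16.
Smaller atoms with higher effective nuclear charge are more electronegative.
Here both period and group differ, so the two effects have to be weighed against each other.
Sn > Be: period and group pull opposite ways; the across-period shift dominates (1.96 vs 1.57).
Te > Sn: Te lies to the right of Sn in period 5, so the across-period effect alone puts Te higher.
Se > Te: they share group 16; the group trend gives Se the larger value.
N > Se: period and group pull opposite ways; the down-group shift dominates (3.04 vs 2.55).
For reference (Pauling): Be 1.57, N 3.04, Se 2.55, Sn 1.96, Te 2.10.
So from highest to lowest: N > Se > Te > Sn > Be.

N > Se > Te > Sn > Be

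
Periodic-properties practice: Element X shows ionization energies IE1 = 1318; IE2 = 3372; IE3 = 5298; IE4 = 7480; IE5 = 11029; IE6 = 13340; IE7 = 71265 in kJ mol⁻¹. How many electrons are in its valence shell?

6

Look for the largest jump between consecutive ionization energies: IE7/IE6 ≈ 5.3, far larger than any earlier ratio.
That jump marks the point where a core electron is being removed. So the atom has 6 valence electrons.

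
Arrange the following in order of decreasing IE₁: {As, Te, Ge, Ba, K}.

K is in period 4, group 1; Ge is in period 4, group 14; As is in period 4, group 15; Te is in period 5, group 16; Ba is in period 6, group 2.
Removing the outermost electron gets harder across a period and easier down a group.
Neither a single period nor a single group — weigh both effects.
Ba > K: period and group pull opposite ways; the across-period shift dominates (503 vs 419 kJ/mol).
Ge > Ba: both effects reinforce here, so Ge is clearly the higher of the two.
Te > Ge: period and group pull opposite ways; the across-period shift dominates (869 vs 762 kJ/mol).
As > Te: period and group pull opposite ways; the down-group shift dominates (947 vs 869 kJ/mol).
Approximate values (kJ/mol): K 419, Ge 762, As 947, Te 869, Ba 503.
So from highest to lowest: As > Te > Ge > Ba > K.

As > Te > Ge > Ba > K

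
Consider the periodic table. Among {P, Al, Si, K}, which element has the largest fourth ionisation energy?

Consider each +3 ion: P³⁺ still has 2 valence electrons; Al³⁺ is the bare [Ne] core; Si³⁺ still has 1 valence electron; K³⁺ is already 2 electrons into the core.
Breaking into a closed-shell core is much more expensive than removing a leftover valence electron — K and Al have the largest IE_4 here.
Valence configurations: P³⁺ [Ne]3s², Si³⁺ [Ne]3s¹.
Tabulated IE_4 (kJ/mol): P 4964, Al 11577, Si 4356, K 5877.
Hence IE_4: Si < P < K < Al.

Al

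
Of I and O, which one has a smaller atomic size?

O

Moving right in a period, electrons are added to the same shell under a stronger nuclear pull, so atoms get smaller; moving down, a new shell is opened and atoms get larger.
Here both period and group differ, so the two effects have to be weighed against each other.
I > O: the two effects oppose for this pair; the down-group effect wins (133 vs 63 pm).
Approximate values (pm): O 63, I 133.
So O has the smaller atomic size (O < I).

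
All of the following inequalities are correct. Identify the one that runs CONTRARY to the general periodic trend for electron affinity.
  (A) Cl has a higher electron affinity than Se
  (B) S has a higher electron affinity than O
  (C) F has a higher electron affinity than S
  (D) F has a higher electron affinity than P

(B)

The general trend: electron affinity increases across a period and decreases down a group.
(A) Cl (period 3, group 17) vs Se (period 4, group 16): the stated order agrees with the simple trend.
(B) S (period 3, group 16) vs O (period 2, group 16): the stated order contradicts the simple trend.
(C) F (period 2, group 17) vs S (period 3, group 16): the stated order agrees with the simple trend.
(D) F (period 2, group 17) vs P (period 3, group 15): the stated order agrees with the simple trend.
The exception is (B): the compact 2p subshell of O repels the added electron more than S's larger 3p does.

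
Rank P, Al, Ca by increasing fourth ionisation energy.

P < Ca < Al

Consider each +3 ion: P³⁺ still has 2 valence electrons; Al³⁺ is the bare [Ne] core; Ca³⁺ is already 1 electron into the core.
Core electrons are held far more tightly than valence electrons, so Ca and Al top the IE_4 order.
Tabulated IE_4 (kJ/mol): P 4964, Al 11577, Ca 6491.
Putting it together, IE_4: P < Ca < Al.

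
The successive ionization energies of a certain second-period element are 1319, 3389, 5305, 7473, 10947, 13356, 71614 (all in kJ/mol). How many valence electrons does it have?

6

Look for the largest jump between consecutive ionization energies: IE7/IE6 ≈ 5.4, far larger than any earlier ratio.
That jump marks the point where a core electron is being removed. So the atom has 6 valence electrons.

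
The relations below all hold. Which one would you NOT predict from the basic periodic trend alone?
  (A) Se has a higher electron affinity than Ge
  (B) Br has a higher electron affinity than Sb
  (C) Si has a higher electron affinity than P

The general trend: electron affinity increases across a period and decreases down a group.
(A) Se (period 4, group 16) vs Ge (period 4, group 14): the stated order agrees with the simple trend.
(B) Br (period 4, group 17) vs Sb (period 5, group 15): the stated order agrees with the simple trend.
(C) Si (period 3, group 14) vs P (period 3, group 15): the stated order contradicts the simple trend.
The exception is (C): adding an electron to P's half-filled 3p³ is unfavourable, so Si (3p²) has the more exothermic EA.

(C)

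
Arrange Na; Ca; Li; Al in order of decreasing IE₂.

Li > Na > Al > Ca

IE_2 is the cost of taking one more electron from the +1 cation: Na⁺ is the bare [Ne] core; Ca⁺ still has 1 valence electron; Li⁺ is the bare [He] core; Al⁺ still has 2 valence electrons.
Pulling an electron out of a noble-gas core costs far more than removing a remaining valence electron, so Na and Li sit at the high end of IE_2.
Valence configurations: Ca⁺ [Ar]4s¹, Al⁺ [Ne]3s².
The numbers (kJ/mol): Na 4562, Ca 1145, Li 7298, Al 1817.
Putting it together, IE_2: Ca < Al < Na < Li.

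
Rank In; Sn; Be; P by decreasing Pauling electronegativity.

P > Sn > In > Be

Be is in period 2, group 2; P is in period 3, group 15; In is in period 5, group 13; Sn is in period 5, group 14.
Electronegativity increases across a period and decreases down a group, tracking effective nuclear charge and atomic size.
Here both period and group differ, so the two effects have to be weighed against each other.
In > Be: period and group pull opposite ways; the across-period shift dominates (1.78 vs 1.57).
Sn > In: Sn lies to the right of In in period 5, so the across-period effect alone puts Sn higher.
P > Sn: relative to Sn, both the across-period and down-group shifts push P's electronegativity up.
Approximate values (Pauling): Be 1.57, P 2.19, In 1.78, Sn 1.96.
So from highest to lowest: P > Sn > In > Be.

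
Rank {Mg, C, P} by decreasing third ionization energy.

Mg > C > P

After 2 electrons have been removed, what remains? Mg²⁺ is the bare [Ne] core; C²⁺ still has 2 valence electrons; P²⁺ still has 3 valence electrons.
Core electrons are held far more tightly than valence electrons, so Mg tops the IE_3 order.
Valence configurations: C²⁺ [He]2s², P²⁺ [Ne]3s²3p¹.
The numbers (kJ/mol): Mg 7733, C 4620, P 2914.
Hence IE_3: P < C < Mg.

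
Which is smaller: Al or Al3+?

Al3+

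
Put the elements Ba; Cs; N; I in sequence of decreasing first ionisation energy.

N > I > Ba > Cs

Removing the outermost electron gets harder across a period and easier down a group.
These span different periods and groups, so the two trends combine.
Ba > Cs: Ba lies to the right of Cs in period 6, so the across-period effect alone puts Ba higher.
I > Ba: both effects reinforce here, so I is clearly the higher of the two.
N > I: period and group pull opposite ways; the down-group shift dominates (1402 vs 1008 kJ/mol).
For reference (kJ/mol): N 1402, I 1008, Cs 376, Ba 503.
So from highest to lowest: N > I > Ba > Cs.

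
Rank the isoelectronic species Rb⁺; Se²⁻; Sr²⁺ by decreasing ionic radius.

Se²⁻ > Rb⁺ > Sr²⁺

All of these have 36 electrons, so size is governed by nuclear charge alone: the more protons, the stronger the pull on the same electron cloud, and the smaller the ion.
Nuclear charges: Sr²⁺ (Z=38), Rb⁺ (Z=37), Se²⁻ (Z=34).
Largest to smallest: Se²⁻ > Rb⁺ > Sr²⁺.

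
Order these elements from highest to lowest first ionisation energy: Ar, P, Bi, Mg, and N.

Ar > N > P > Mg > Bi

First ionization energy rises across a period (greater Z_eff holds electrons more tightly) and falls down a group (valence electrons are farther from the nucleus).
Here both period and group differ, so the two effects have to be weighed against each other.
Mg > Bi: the two effects oppose for this pair; the down-group effect wins (738 vs 703 kJ/mol).
P > Mg: P lies to the right of Mg in period 3, so the across-period effect alone puts P higher.
N > P: N sits above P in group 15, so the down-group effect alone puts N higher.
Ar > N: period and group pull opposite ways; the across-period shift dominates (1521 vs 1402 kJ/mol).
For reference (kJ/mol): N 1402, Mg 738, P 1012, Ar 1521, Bi 703.
So from highest to lowest: Ar > N > P > Mg > Bi.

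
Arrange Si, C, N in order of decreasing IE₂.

N > C > Si

The second ionization energy removes an electron from the +1 ion. For each element: Si⁺ still has 3 valence electrons; C⁺ still has 3 valence electrons; N⁺ still has 4 valence electrons.
All are still removing valence electrons, so compare the +1 ions as you would atoms: IE_2 generally rises across a period (higher Z_eff) and falls down a group (larger shell), subject to the usual subshell exceptions.
Valence configurations: Si⁺ [Ne]3s²3p¹, C⁺ [He]2s²2p¹, N⁺ [He]2s²2p².
Approximate IE_2 values (kJ/mol): Si 1577, C 2353, N 2856.
Hence IE_2: Si < C < N.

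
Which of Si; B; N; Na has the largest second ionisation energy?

After 1 electron has been removed, what remains? Si⁺ still has 3 valence electrons; B⁺ still has 2 valence electrons; N⁺ still has 4 valence electrons; Na⁺ is the bare [Ne] core.
Pulling an electron out of a noble-gas core costs far more than removing a remaining valence electron, so Na sits at the high end of IE_2.
Valence configurations: Si⁺ [Ne]3s²3p¹, B⁺ [He]2s², N⁺ [He]2s²2p².
Approximate IE_2 values (kJ/mol): Si 1577, B 2427, N 2856, Na 4562.
Hence IE_2: Si < B < N < Na.

Na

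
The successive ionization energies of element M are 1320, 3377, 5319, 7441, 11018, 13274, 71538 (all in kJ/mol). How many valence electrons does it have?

6

Look for the largest jump between consecutive ionization energies: IE7/IE6 ≈ 5.4, far larger than any earlier ratio.
That jump marks the point where a core electron is being removed. So the atom has 6 valence electrons.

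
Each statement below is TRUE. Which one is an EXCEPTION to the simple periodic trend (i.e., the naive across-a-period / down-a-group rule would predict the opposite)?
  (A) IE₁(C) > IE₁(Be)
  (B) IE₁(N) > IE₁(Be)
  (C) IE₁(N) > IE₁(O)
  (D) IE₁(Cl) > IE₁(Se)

(C)

The general trend: first ionization energy increases across a period and decreases down a group.
(A) C (period 2, group 14) vs Be (period 2, group 2): the stated order agrees with the simple trend.
(B) N (period 2, group 15) vs Be (period 2, group 2): the stated order agrees with the simple trend.
(C) N (period 2, group 15) vs O (period 2, group 16): the stated order contradicts the simple trend.
(D) Cl (period 3, group 17) vs Se (period 4, group 16): the stated order agrees with the simple trend.
The exception is (C): pairing an electron in O's 2p⁴ costs repulsion energy, so O ionizes more easily than half-filled N (2p³).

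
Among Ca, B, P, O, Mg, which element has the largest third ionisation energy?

Mg

After 2 electrons have been removed, what remains? Ca²⁺ is the bare [Ar] core; B²⁺ still has 1 valence electron; P²⁺ still has 3 valence electrons; O²⁺ still has 4 valence electrons; Mg²⁺ is the bare [Ne] core.
Usually core removal costs more than valence removal, but here the competition is close: a tightly held n=2 valence electron can cost more to remove than an n=3 core electron, so the actual values have to decide it.
Valence configurations: B²⁺ [He]2s¹, P²⁺ [Ne]3s²3p¹, O²⁺ [He]2s²2p².
The numbers (kJ/mol): Ca 4912, B 3660, P 2914, O 5300, Mg 7733.
Putting it together, IE_3: P < B < Ca < O < Mg.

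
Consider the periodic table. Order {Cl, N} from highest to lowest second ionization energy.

IE_2 is the cost of taking one more electron from the +1 cation: Cl⁺ still has 6 valence electrons; N⁺ still has 4 valence electrons.
All are still removing valence electrons, so compare the +1 ions as you would atoms: IE_2 generally rises across a period (higher Z_eff) and falls down a group (larger shell), subject to the usual subshell exceptions.
Valence configurations: Cl⁺ [Ne]3s²3p⁴, N⁺ [He]2s²2p².
The numbers (kJ/mol): Cl 2298, N 2856.
Overall IE_2 order: Cl < N.

N, Cl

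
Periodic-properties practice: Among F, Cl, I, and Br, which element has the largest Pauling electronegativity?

F

F is in period 2, group 17; Cl is in period 3, group 17; Br is in period 4, group 17; I is in period 5, group 17.
Atoms toward the upper right of the periodic table pull bonding electrons most strongly.
All are in group 17, so electronegativity increases up the group.
The largest Pauling electronegativity among these belongs to F.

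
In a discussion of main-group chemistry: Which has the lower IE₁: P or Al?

Al is in period 3, group 13; P is in period 3, group 15.
Across a period the outer electron is held more tightly (higher IE₁); down a group it sits in a higher shell, more shielded, and comes off more easily.
All lie in period 3, so first ionization energy increases left to right.
So Al has the lower IE₁ (Al < P).

Al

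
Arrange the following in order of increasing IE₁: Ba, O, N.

Ba < O < N

Across a period the outer electron is held more tightly (higher IE₁); down a group it sits in a higher shell, more shielded, and comes off more easily.
Neither a single period nor a single group — weigh both effects.
O > Ba: both effects reinforce here, so O is clearly the higher of the two.
N > O: this pair runs against the simple trend — see the exception note.
Note the exception: N has a higher first ionization energy than O, contrary to the simple trend — pairing an electron in O's 2p⁴ costs repulsion energy, so O ionizes more easily than half-filled N (2p³).
For reference (kJ/mol): N 1402, O 1314, Ba 503.
So from lowest to highest: Ba < O < N.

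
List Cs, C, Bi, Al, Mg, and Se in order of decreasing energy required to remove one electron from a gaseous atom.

C is in period 2, group 14; Mg is in period 3, group 2; Al is in period 3, group 13; Se is in period 4, group 16; Cs is in period 6, group 1; Bi is in period 6, group 15.
Removing the outermost electron gets harder across a period and easier down a group.
Neither a single period nor a single group — weigh both effects.
Al > Cs: both effects reinforce here, so Al is clearly the higher of the two.
Bi > Al: period and group pull opposite ways; the across-period shift dominates (703 vs 578 kJ/mol).
Mg > Bi: period and group pull opposite ways; the down-group shift dominates (738 vs 703 kJ/mol).
Se > Mg: period and group pull opposite ways; the across-period shift dominates (941 vs 738 kJ/mol).
C > Se: the two effects oppose for this pair; the down-group effect wins (1086 vs 941 kJ/mol).
Note the exception: Mg has a higher first ionization energy than Al, contrary to the simple trend — Al's single 3p electron is easier to remove than one from Mg's filled 3s².
Approximate values (kJ/mol): C 1086, Mg 738, Al 578, Se 941, Cs 376, Bi 703.
So from highest to lowest: C > Se > Mg > Bi > Al > Cs.

C > Se > Mg > Bi > Al > Cs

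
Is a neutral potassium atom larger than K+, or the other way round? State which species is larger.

K

Forming K+ removes 1 electron from K. Fewer electrons for the same nuclear charge means less shielding and a higher Z_eff on the remaining electrons, and for main-group metals the entire outer shell is lost.
A cation is smaller than its parent atom: K+ < K.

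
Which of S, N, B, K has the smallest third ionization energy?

S

The third ionization energy removes an electron from the +2 ion. For each element: S²⁺ still has 4 valence electrons; N²⁺ still has 3 valence electrons; B²⁺ still has 1 valence electron; K²⁺ is already 1 electron into the core.
Usually core removal costs more than valence removal, but here the competition is close: a tightly held n=2 valence electron can cost more to remove than an n=3 core electron, so the actual values have to decide it.
Valence configurations: S²⁺ [Ne]3s²3p², N²⁺ [He]2s²2p¹, B²⁺ [He]2s¹.
Approximate IE_3 values (kJ/mol): S 3357, N 4578, B 3660, K 4420.
Putting it together, IE_3: S < B < K < N.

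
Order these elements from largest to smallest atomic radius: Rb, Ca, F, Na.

Rb, Ca, Na, F

F is in period 2, group 17; Na is in period 3, group 1; Ca is in period 4, group 2; Rb is in period 5, group 1.
Moving right in a period, electrons are added to the same shell under a stronger nuclear pull, so atoms get smaller; moving down, a new shell is opened and atoms get larger.
These span different periods and groups, so the two trends combine.
Na > F: relative to F, both the across-period and down-group shifts push Na's atomic radius up.
Ca > Na: the two effects oppose for this pair; the down-group effect wins (171 vs 155 pm).
Rb > Ca: both effects reinforce here, so Rb is clearly the larger of the two.
Approximate values (pm): F 64, Na 155, Ca 171, Rb 210.
So from largest to smallest: Rb > Ca > Na > F.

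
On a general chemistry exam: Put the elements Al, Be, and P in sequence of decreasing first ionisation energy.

P > Be > Al

IE₁ increases left→right with effective nuclear charge and decreases top→bottom as the valence shell moves farther out.
Neither a single period nor a single group — weigh both effects.
Be > Al: period and group pull opposite ways; the down-group shift dominates (900 vs 578 kJ/mol).
P > Be: period and group pull opposite ways; the across-period shift dominates (1012 vs 900 kJ/mol).
For reference (kJ/mol): Be 900, Al 578, P 1012.
So from highest to lowest: P > Be > Al.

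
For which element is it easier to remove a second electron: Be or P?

Be

After 1 electron has been removed, what remains? Be⁺ still has 1 valence electron; P⁺ still has 4 valence electrons.
All are still removing valence electrons, so compare the +1 ions as you would atoms: IE_2 generally rises across a period (higher Z_eff) and falls down a group (larger shell), subject to the usual subshell exceptions.
Valence configurations: Be⁺ [He]2s¹, P⁺ [Ne]3s²3p².
Tabulated IE_2 (kJ/mol): Be 1757, P 1907.
Hence IE_2: Be < P.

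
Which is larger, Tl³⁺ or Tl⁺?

Tl⁺

Both ions have Z = 81 protons, but Tl³⁺ has lost more electrons, so its remaining electrons feel a larger effective nuclear charge per electron and are pulled in more tightly.
Higher positive charge → smaller ion, so Tl⁺ > Tl³⁺.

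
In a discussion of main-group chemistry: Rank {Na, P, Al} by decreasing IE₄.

Al, Na, P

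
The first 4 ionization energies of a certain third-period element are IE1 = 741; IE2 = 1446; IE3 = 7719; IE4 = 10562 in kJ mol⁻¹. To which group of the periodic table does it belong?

Look for the largest jump between consecutive ionization energies: IE3/IE2 ≈ 5.3, far larger than any earlier ratio.
That jump marks the point where a core electron is being removed. So the atom has 2 valence electrons.
A main-group element with 2 valence electrons is in group 2.

Group 2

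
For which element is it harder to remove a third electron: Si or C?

C

The third ionization energy removes an electron from the +2 ion. For each element: Si²⁺ still has 2 valence electrons; C²⁺ still has 2 valence electrons.
All are still removing valence electrons, so compare the +2 ions as you would atoms: IE_3 generally rises across a period (higher Z_eff) and falls down a group (larger shell), subject to the usual subshell exceptions.
Valence configurations: Si²⁺ [Ne]3s², C²⁺ [He]2s².
Tabulated IE_3 (kJ/mol): Si 3232, C 4620.
Overall IE_3 order: Si < C.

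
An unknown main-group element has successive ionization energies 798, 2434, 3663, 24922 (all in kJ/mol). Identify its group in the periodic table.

Look for the largest jump between consecutive ionization energies: IE4/IE3 ≈ 6.8, far larger than any earlier ratio.
That jump marks the point where a core electron is being removed. So the atom has 3 valence electrons.
A main-group element with 3 valence electrons is in group 13.

Group 13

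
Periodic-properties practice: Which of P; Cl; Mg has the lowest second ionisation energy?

Mg

IE_2 is the cost of taking one more electron from the +1 cation: P⁺ still has 4 valence electrons; Cl⁺ still has 6 valence electrons; Mg⁺ still has 1 valence electron.
All are still removing valence electrons, so compare the +1 ions as you would atoms: IE_2 generally rises across a period (higher Z_eff) and falls down a group (larger shell), subject to the usual subshell exceptions.
Valence configurations: P⁺ [Ne]3s²3p², Cl⁺ [Ne]3s²3p⁴, Mg⁺ [Ne]3s¹.
The numbers (kJ/mol): P 1907, Cl 2298, Mg 1451.
Overall IE_2 order: Mg < P < Cl.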